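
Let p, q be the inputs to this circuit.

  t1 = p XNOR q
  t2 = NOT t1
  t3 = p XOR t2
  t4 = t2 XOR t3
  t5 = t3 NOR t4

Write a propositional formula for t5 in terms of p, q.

t1 = p XNOR q
t2 = NOT t1 = NOT (p XNOR q)
t3 = p XOR t2 = p XOR NOT (p XNOR q)
t4 = t2 XOR t3 = NOT (p XNOR q) XOR (p XOR NOT (p XNOR q))
t5 = t3 NOR t4 = (p XOR NOT (p XNOR q)) NOR (NOT (p XNOR q) XOR (p XOR NOT (p XNOR q)))

(p XOR NOT (p XNOR q)) NOR (NOT (p XNOR q) XOR (p XOR NOT (p XNOR q)))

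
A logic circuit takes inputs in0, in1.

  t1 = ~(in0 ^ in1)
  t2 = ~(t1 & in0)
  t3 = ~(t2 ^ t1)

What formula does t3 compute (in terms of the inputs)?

~((~((~(in0 ^ in1)) & in0)) ^ (~(in0 ^ in1)))

t1 = ~(in0 ^ in1)
t2 = ~(t1 & in0) = ~((~(in0 ^ in1)) & in0)
t3 = ~(t2 ^ t1) = ~((~((~(in0 ^ in1)) & in0)) ^ (~(in0 ^ in1)))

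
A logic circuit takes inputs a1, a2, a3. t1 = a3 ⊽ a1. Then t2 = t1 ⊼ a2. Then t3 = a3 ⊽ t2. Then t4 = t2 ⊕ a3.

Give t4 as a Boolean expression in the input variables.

t1 = a3 ⊽ a1
t2 = t1 ⊼ a2 = (a3 ⊽ a1) ⊼ a2
t4 = t2 ⊕ a3 = ((a3 ⊽ a1) ⊼ a2) ⊕ a3

((a3 ⊽ a1) ⊼ a2) ⊕ a3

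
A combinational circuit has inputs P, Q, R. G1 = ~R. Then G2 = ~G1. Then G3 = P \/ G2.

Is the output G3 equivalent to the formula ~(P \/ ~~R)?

G1 = ~R
G2 = ~G1 = ~~R
G3 = P \/ G2 = P \/ ~~R
At P=0, Q=0, R=0: circuit gives 0, formula gives 1.

No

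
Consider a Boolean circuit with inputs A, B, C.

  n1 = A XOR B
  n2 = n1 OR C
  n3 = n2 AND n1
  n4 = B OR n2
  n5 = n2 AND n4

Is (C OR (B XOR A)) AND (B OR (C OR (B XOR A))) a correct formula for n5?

Yes

n1 = A XOR B
n2 = n1 OR C = (A XOR B) OR C
n4 = B OR n2 = B OR ((A XOR B) OR C)
n5 = n2 AND n4 = ((A XOR B) OR C) AND (B OR ((A XOR B) OR C))
At A=0, B=0, C=0: circuit gives 0, formula gives 0.
At A=0, B=0, C=1: circuit gives 1, formula gives 1.
Agrees on all 8 inputs.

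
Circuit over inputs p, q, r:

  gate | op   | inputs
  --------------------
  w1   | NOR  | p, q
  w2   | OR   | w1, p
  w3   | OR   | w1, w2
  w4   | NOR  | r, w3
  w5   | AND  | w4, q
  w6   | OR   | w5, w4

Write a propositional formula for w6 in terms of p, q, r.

((r NOR ((p NOR q) OR ((p NOR q) OR p))) AND q) OR (r NOR ((p NOR q) OR ((p NOR q) OR p)))

w1 = p NOR q
w2 = w1 OR p = (p NOR q) OR p
w3 = w1 OR w2 = (p NOR q) OR ((p NOR q) OR p)
w4 = r NOR w3 = r NOR ((p NOR q) OR ((p NOR q) OR p))
w5 = w4 AND q = (r NOR ((p NOR q) OR ((p NOR q) OR p))) AND q
w6 = w5 OR w4 = ((r NOR ((p NOR q) OR ((p NOR q) OR p))) AND q) OR (r NOR ((p NOR q) OR ((p NOR q) OR p)))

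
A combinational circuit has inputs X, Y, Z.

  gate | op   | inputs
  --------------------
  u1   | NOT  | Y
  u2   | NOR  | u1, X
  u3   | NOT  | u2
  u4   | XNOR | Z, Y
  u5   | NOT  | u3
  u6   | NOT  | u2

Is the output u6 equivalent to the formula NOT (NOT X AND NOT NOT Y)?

Yes

u1 = NOT Y
u2 = u1 NOR X = NOT Y NOR X
u6 = NOT u2 = NOT (NOT Y NOR X)
At X=0, Y=1, Z=0: circuit gives 0, formula gives 0.
At X=0, Y=0, Z=0: circuit gives 1, formula gives 1.
Agrees on all 8 inputs.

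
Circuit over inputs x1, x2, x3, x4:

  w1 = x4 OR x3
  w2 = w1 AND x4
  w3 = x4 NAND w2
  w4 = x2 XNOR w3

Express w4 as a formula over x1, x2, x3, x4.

w1 = x4 OR x3
w2 = w1 AND x4 = (x4 OR x3) AND x4
w3 = x4 NAND w2 = x4 NAND ((x4 OR x3) AND x4)
w4 = x2 XNOR w3 = x2 XNOR (x4 NAND ((x4 OR x3) AND x4))

x2 XNOR (x4 NAND ((x4 OR x3) AND x4))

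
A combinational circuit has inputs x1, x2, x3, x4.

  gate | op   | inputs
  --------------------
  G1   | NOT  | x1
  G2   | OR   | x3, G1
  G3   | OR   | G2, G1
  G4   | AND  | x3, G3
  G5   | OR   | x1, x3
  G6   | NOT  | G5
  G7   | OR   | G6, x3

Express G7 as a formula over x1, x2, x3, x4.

G5 = x1 OR x3
G6 = NOT G5 = NOT (x1 OR x3)
G7 = G6 OR x3 = NOT (x1 OR x3) OR x3

NOT (x1 OR x3) OR x3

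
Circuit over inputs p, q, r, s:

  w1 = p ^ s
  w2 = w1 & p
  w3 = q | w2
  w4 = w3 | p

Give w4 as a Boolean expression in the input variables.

w1 = p ^ s
w2 = w1 & p = (p ^ s) & p
w3 = q | w2 = q | ((p ^ s) & p)
w4 = w3 | p = (q | ((p ^ s) & p)) | p

(q | ((p ^ s) & p)) | p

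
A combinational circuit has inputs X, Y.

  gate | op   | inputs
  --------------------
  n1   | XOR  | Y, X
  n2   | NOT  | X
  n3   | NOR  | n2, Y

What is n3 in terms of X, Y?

n2 = NOT X
n3 = n2 NOR Y = NOT X NOR Y

NOT X NOR Y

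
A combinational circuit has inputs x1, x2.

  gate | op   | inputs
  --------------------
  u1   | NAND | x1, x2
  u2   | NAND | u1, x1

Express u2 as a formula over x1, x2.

u1 = x1 NAND x2
u2 = u1 NAND x1 = (x1 NAND x2) NAND x1

(x1 NAND x2) NAND x1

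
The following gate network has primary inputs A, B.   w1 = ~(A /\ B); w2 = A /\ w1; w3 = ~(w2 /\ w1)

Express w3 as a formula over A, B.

w1 = ~(A /\ B)
w2 = A /\ w1 = A /\ (~(A /\ B))
w3 = ~(w2 /\ w1) = ~((A /\ (~(A /\ B))) /\ (~(A /\ B)))

~((A /\ (~(A /\ B))) /\ (~(A /\ B)))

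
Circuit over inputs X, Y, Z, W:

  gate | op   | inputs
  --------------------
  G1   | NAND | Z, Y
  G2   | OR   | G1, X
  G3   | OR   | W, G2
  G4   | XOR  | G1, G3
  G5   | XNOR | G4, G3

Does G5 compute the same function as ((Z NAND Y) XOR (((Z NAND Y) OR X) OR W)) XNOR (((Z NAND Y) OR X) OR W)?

Yes

G1 = Z NAND Y
G2 = G1 OR X = (Z NAND Y) OR X
G3 = W OR G2 = W OR ((Z NAND Y) OR X)
G4 = G1 XOR G3 = (Z NAND Y) XOR (W OR ((Z NAND Y) OR X))
G5 = G4 XNOR G3 = ((Z NAND Y) XOR (W OR ((Z NAND Y) OR X))) XNOR (W OR ((Z NAND Y) OR X))
At X=0, Y=0, Z=0, W=0: circuit gives 0, formula gives 0.
At X=0, Y=1, Z=1, W=0: circuit gives 1, formula gives 1.
Agrees on all 16 inputs.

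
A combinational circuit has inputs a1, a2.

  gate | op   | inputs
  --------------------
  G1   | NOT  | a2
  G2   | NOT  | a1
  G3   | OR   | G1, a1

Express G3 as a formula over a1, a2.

NOT a2 OR a1

G1 = NOT a2
G3 = G1 OR a1 = NOT a2 OR a1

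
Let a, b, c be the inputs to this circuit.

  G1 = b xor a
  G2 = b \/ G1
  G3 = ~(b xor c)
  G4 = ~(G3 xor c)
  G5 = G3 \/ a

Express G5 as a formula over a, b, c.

G3 = ~(b xor c)
G5 = G3 \/ a = (~(b xor c)) \/ a

(~(b xor c)) \/ a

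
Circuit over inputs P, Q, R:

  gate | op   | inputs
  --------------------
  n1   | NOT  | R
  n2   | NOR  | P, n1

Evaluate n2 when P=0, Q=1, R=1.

1

n1 = NOT 1 = 0
n2 = 0 NOR 0 = 1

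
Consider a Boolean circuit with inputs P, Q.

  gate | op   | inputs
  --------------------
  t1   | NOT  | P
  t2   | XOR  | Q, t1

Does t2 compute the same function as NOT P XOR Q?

t1 = NOT P
t2 = Q XOR t1 = Q XOR NOT P
At P=0, Q=1: circuit gives 0, formula gives 0.
At P=0, Q=0: circuit gives 1, formula gives 1.
Agrees on all 4 inputs.

Yes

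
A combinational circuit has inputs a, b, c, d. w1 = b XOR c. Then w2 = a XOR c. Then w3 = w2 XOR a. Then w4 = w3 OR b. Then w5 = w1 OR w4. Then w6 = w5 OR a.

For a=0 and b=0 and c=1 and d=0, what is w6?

1

w1 = 0 XOR 1 = 1
w2 = 0 XOR 1 = 1
w3 = 1 XOR 0 = 1
w4 = 1 OR 0 = 1
w5 = 1 OR 1 = 1
w6 = 1 OR 0 = 1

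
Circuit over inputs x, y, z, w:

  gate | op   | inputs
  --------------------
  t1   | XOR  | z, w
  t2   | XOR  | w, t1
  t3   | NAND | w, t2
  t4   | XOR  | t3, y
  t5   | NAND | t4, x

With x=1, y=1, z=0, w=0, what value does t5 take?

1

t1 = 0 XOR 0 = 0
t2 = 0 XOR 0 = 0
t3 = 0 NAND 0 = 1
t4 = 1 XOR 1 = 0
t5 = 0 NAND 1 = 1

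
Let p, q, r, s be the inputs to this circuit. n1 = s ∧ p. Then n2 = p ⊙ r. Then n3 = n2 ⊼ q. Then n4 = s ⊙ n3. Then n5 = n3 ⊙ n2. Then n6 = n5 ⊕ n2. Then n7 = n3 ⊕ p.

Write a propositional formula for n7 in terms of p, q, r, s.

n2 = p ⊙ r
n3 = n2 ⊼ q = (p ⊙ r) ⊼ q
n7 = n3 ⊕ p = ((p ⊙ r) ⊼ q) ⊕ p

((p ⊙ r) ⊼ q) ⊕ p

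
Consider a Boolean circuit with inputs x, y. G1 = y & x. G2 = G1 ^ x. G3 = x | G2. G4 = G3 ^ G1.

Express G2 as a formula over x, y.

(y & x) ^ x

G1 = y & x
G2 = G1 ^ x = (y & x) ^ x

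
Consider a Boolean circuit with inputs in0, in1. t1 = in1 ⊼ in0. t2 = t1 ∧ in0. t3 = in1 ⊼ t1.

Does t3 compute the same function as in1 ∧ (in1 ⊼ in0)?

t1 = in1 ⊼ in0
t3 = in1 ⊼ t1 = in1 ⊼ (in1 ⊼ in0)
At in0=0, in1=0: circuit gives 1, formula gives 0.

No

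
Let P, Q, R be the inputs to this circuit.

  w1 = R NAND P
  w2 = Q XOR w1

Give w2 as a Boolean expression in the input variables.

w1 = R NAND P
w2 = Q XOR w1 = Q XOR (R NAND P)

Q XOR (R NAND P)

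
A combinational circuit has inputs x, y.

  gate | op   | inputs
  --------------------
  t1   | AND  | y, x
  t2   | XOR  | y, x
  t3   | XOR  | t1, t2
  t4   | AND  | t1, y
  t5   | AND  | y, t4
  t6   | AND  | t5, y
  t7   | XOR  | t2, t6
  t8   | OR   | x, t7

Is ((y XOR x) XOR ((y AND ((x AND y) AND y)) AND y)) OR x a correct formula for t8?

t1 = y AND x
t2 = y XOR x
t4 = t1 AND y = (y AND x) AND y
t5 = y AND t4 = y AND ((y AND x) AND y)
t6 = t5 AND y = (y AND ((y AND x) AND y)) AND y
t7 = t2 XOR t6 = (y XOR x) XOR ((y AND ((y AND x) AND y)) AND y)
t8 = x OR t7 = x OR ((y XOR x) XOR ((y AND ((y AND x) AND y)) AND y))
At x=0, y=0: circuit gives 0, formula gives 0.
At x=0, y=1: circuit gives 1, formula gives 1.
Agrees on all 4 inputs.

Yes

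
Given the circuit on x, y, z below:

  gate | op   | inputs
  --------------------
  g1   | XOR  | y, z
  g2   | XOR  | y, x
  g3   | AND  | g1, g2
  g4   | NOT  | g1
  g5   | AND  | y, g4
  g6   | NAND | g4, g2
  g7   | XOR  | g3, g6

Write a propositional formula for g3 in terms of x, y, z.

g1 = y XOR z
g2 = y XOR x
g3 = g1 AND g2 = (y XOR z) AND (y XOR x)

(y XOR z) AND (y XOR x)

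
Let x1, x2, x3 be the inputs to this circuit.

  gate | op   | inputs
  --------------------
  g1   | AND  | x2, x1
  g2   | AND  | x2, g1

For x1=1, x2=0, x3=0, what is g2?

g1 = 0 AND 1 = 0
g2 = 0 AND 0 = 0

0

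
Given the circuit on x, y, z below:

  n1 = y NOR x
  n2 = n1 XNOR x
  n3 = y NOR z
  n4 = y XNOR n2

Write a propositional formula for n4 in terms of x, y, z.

y XNOR ((y NOR x) XNOR x)

n1 = y NOR x
n2 = n1 XNOR x = (y NOR x) XNOR x
n4 = y XNOR n2 = y XNOR ((y NOR x) XNOR x)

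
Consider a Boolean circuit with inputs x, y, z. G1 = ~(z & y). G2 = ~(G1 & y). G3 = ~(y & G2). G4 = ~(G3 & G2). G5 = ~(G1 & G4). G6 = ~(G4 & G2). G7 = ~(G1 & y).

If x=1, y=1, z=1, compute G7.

G1 = ~(1 & 1) = 0
G7 = ~(0 & 1) = 1

1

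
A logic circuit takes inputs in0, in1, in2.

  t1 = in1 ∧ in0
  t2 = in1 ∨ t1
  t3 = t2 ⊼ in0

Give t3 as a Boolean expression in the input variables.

(in1 ∨ (in1 ∧ in0)) ⊼ in0

t1 = in1 ∧ in0
t2 = in1 ∨ t1 = in1 ∨ (in1 ∧ in0)
t3 = t2 ⊼ in0 = (in1 ∨ (in1 ∧ in0)) ⊼ in0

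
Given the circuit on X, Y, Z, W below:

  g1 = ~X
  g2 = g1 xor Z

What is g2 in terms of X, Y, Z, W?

g1 = ~X
g2 = g1 xor Z = ~X xor Z

~X xor Z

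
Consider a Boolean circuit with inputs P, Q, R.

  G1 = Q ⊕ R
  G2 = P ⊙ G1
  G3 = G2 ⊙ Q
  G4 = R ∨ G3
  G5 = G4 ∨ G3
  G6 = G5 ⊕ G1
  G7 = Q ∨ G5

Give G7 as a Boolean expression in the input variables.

G1 = Q ⊕ R
G2 = P ⊙ G1 = P ⊙ (Q ⊕ R)
G3 = G2 ⊙ Q = (P ⊙ (Q ⊕ R)) ⊙ Q
G4 = R ∨ G3 = R ∨ ((P ⊙ (Q ⊕ R)) ⊙ Q)
G5 = G4 ∨ G3 = (R ∨ ((P ⊙ (Q ⊕ R)) ⊙ Q)) ∨ ((P ⊙ (Q ⊕ R)) ⊙ Q)
G7 = Q ∨ G5 = Q ∨ ((R ∨ ((P ⊙ (Q ⊕ R)) ⊙ Q)) ∨ ((P ⊙ (Q ⊕ R)) ⊙ Q))

Q ∨ ((R ∨ ((P ⊙ (Q ⊕ R)) ⊙ Q)) ∨ ((P ⊙ (Q ⊕ R)) ⊙ Q))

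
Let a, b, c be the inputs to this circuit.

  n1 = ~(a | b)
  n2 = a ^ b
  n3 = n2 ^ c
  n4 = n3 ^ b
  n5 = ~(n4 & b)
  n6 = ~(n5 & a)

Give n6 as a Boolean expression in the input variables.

n2 = a ^ b
n3 = n2 ^ c = (a ^ b) ^ c
n4 = n3 ^ b = ((a ^ b) ^ c) ^ b
n5 = ~(n4 & b) = ~((((a ^ b) ^ c) ^ b) & b)
n6 = ~(n5 & a) = ~((~((((a ^ b) ^ c) ^ b) & b)) & a)

~((~((((a ^ b) ^ c) ^ b) & b)) & a)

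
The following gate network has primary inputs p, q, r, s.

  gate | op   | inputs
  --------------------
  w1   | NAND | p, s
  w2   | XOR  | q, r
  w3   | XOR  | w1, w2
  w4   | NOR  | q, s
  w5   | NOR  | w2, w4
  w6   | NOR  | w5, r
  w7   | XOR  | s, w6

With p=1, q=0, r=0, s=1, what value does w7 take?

w2 = 0 XOR 0 = 0
w4 = 0 NOR 1 = 0
w5 = 0 NOR 0 = 1
w6 = 1 NOR 0 = 0
w7 = 1 XOR 0 = 1

1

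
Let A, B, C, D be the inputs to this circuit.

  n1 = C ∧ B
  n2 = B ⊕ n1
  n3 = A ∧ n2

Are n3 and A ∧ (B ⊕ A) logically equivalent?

n1 = C ∧ B
n2 = B ⊕ n1 = B ⊕ (C ∧ B)
n3 = A ∧ n2 = A ∧ (B ⊕ (C ∧ B))
At A=1, B=0, C=0, D=0: circuit gives 0, formula gives 1.

No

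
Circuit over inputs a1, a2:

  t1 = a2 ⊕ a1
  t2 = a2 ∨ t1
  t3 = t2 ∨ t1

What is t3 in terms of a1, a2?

t1 = a2 ⊕ a1
t2 = a2 ∨ t1 = a2 ∨ (a2 ⊕ a1)
t3 = t2 ∨ t1 = (a2 ∨ (a2 ⊕ a1)) ∨ (a2 ⊕ a1)

(a2 ∨ (a2 ⊕ a1)) ∨ (a2 ⊕ a1)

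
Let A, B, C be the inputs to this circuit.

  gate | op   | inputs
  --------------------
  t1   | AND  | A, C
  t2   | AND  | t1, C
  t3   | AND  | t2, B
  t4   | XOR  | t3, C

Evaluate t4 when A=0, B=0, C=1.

t1 = 0 AND 1 = 0
t2 = 0 AND 1 = 0
t3 = 0 AND 0 = 0
t4 = 0 XOR 1 = 1

1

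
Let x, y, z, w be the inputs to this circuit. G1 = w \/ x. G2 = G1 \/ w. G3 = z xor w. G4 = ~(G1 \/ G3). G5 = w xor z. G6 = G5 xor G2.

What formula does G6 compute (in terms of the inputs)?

(w xor z) xor ((w \/ x) \/ w)

G1 = w \/ x
G2 = G1 \/ w = (w \/ x) \/ w
G5 = w xor z
G6 = G5 xor G2 = (w xor z) xor ((w \/ x) \/ w)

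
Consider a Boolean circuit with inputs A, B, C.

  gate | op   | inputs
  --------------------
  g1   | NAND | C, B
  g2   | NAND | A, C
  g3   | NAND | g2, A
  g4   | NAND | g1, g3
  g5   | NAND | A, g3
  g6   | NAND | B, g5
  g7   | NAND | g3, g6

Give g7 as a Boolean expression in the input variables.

g2 = A NAND C
g3 = g2 NAND A = (A NAND C) NAND A
g5 = A NAND g3 = A NAND ((A NAND C) NAND A)
g6 = B NAND g5 = B NAND (A NAND ((A NAND C) NAND A))
g7 = g3 NAND g6 = ((A NAND C) NAND A) NAND (B NAND (A NAND ((A NAND C) NAND A)))

((A NAND C) NAND A) NAND (B NAND (A NAND ((A NAND C) NAND A)))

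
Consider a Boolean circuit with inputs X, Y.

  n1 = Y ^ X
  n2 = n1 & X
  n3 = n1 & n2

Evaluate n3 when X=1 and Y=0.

n1 = 0 ^ 1 = 1
n2 = 1 & 1 = 1
n3 = 1 & 1 = 1

1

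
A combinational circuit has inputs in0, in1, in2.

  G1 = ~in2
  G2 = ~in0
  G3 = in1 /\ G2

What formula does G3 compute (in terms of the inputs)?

G2 = ~in0
G3 = in1 /\ G2 = in1 /\ ~in0

in1 /\ ~in0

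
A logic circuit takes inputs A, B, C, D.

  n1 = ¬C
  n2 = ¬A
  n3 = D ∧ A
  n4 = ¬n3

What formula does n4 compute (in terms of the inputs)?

n3 = D ∧ A
n4 = ¬n3 = ¬(D ∧ A)

¬(D ∧ A)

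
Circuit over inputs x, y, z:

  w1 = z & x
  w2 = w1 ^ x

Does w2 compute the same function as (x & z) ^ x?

Yes

w1 = z & x
w2 = w1 ^ x = (z & x) ^ x
At x=0, y=0, z=0: circuit gives 0, formula gives 0.
At x=1, y=0, z=0: circuit gives 1, formula gives 1.
Agrees on all 8 inputs.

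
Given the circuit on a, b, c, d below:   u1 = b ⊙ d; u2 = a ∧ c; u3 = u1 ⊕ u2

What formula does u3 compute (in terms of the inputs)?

u1 = b ⊙ d
u2 = a ∧ c
u3 = u1 ⊕ u2 = (b ⊙ d) ⊕ (a ∧ c)

(b ⊙ d) ⊕ (a ∧ c)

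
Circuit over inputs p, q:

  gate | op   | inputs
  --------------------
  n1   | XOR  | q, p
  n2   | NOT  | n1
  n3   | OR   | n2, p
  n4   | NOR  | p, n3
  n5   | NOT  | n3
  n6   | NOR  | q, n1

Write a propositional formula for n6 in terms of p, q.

n1 = q XOR p
n6 = q NOR n1 = q NOR (q XOR p)

q NOR (q XOR p)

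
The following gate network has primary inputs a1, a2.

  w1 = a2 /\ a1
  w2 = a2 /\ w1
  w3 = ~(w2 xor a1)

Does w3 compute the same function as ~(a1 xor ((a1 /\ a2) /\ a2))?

w1 = a2 /\ a1
w2 = a2 /\ w1 = a2 /\ (a2 /\ a1)
w3 = ~(w2 xor a1) = ~((a2 /\ (a2 /\ a1)) xor a1)
At a1=1, a2=0: circuit gives 0, formula gives 0.
At a1=0, a2=0: circuit gives 1, formula gives 1.
Agrees on all 4 inputs.

Yes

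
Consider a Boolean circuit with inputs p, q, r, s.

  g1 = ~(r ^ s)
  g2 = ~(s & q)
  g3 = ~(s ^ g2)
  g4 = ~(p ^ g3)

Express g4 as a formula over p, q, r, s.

g2 = ~(s & q)
g3 = ~(s ^ g2) = ~(s ^ (~(s & q)))
g4 = ~(p ^ g3) = ~(p ^ (~(s ^ (~(s & q)))))

~(p ^ (~(s ^ (~(s & q)))))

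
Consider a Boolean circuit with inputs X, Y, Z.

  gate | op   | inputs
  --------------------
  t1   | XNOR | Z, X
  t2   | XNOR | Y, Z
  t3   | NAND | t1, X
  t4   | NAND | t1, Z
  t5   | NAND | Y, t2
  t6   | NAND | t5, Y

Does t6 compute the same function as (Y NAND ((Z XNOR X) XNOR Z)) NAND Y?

No

t2 = Y XNOR Z
t5 = Y NAND t2 = Y NAND (Y XNOR Z)
t6 = t5 NAND Y = (Y NAND (Y XNOR Z)) NAND Y
At X=0, Y=1, Z=1: circuit gives 1, formula gives 0.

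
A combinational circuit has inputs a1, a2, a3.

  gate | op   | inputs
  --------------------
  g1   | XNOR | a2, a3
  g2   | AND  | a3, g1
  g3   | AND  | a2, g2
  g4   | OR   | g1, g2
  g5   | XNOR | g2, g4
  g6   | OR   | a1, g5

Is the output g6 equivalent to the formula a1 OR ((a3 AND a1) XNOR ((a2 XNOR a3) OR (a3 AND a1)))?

g1 = a2 XNOR a3
g2 = a3 AND g1 = a3 AND (a2 XNOR a3)
g4 = g1 OR g2 = (a2 XNOR a3) OR (a3 AND (a2 XNOR a3))
g5 = g2 XNOR g4 = (a3 AND (a2 XNOR a3)) XNOR ((a2 XNOR a3) OR (a3 AND (a2 XNOR a3)))
g6 = a1 OR g5 = a1 OR ((a3 AND (a2 XNOR a3)) XNOR ((a2 XNOR a3) OR (a3 AND (a2 XNOR a3))))
At a1=0, a2=1, a3=1: circuit gives 1, formula gives 0.

No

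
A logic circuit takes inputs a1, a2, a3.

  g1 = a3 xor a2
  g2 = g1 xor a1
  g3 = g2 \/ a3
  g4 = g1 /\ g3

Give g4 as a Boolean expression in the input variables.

(a3 xor a2) /\ (((a3 xor a2) xor a1) \/ a3)

g1 = a3 xor a2
g2 = g1 xor a1 = (a3 xor a2) xor a1
g3 = g2 \/ a3 = ((a3 xor a2) xor a1) \/ a3
g4 = g1 /\ g3 = (a3 xor a2) /\ (((a3 xor a2) xor a1) \/ a3)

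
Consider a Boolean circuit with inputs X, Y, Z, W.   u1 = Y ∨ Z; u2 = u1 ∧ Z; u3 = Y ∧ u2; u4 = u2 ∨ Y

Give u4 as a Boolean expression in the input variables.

((Y ∨ Z) ∧ Z) ∨ Y

u1 = Y ∨ Z
u2 = u1 ∧ Z = (Y ∨ Z) ∧ Z
u4 = u2 ∨ Y = ((Y ∨ Z) ∧ Z) ∨ Y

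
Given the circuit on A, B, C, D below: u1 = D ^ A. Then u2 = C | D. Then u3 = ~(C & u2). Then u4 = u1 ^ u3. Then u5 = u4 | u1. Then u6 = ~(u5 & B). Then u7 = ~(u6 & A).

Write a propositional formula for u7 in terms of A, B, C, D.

~((~((((D ^ A) ^ (~(C & (C | D)))) | (D ^ A)) & B)) & A)

u1 = D ^ A
u2 = C | D
u3 = ~(C & u2) = ~(C & (C | D))
u4 = u1 ^ u3 = (D ^ A) ^ (~(C & (C | D)))
u5 = u4 | u1 = ((D ^ A) ^ (~(C & (C | D)))) | (D ^ A)
u6 = ~(u5 & B) = ~((((D ^ A) ^ (~(C & (C | D)))) | (D ^ A)) & B)
u7 = ~(u6 & A) = ~((~((((D ^ A) ^ (~(C & (C | D)))) | (D ^ A)) & B)) & A)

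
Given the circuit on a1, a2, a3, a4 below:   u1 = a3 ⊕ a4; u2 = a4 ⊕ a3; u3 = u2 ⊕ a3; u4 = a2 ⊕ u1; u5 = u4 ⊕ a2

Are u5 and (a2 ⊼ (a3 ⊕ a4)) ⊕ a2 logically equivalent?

No

u1 = a3 ⊕ a4
u4 = a2 ⊕ u1 = a2 ⊕ (a3 ⊕ a4)
u5 = u4 ⊕ a2 = (a2 ⊕ (a3 ⊕ a4)) ⊕ a2
At a1=0, a2=0, a3=0, a4=0: circuit gives 0, formula gives 1.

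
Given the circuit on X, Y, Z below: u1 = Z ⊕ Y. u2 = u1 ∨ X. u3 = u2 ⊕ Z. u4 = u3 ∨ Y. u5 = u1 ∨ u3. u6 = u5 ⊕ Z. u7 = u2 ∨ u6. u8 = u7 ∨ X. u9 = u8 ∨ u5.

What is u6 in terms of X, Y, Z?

u1 = Z ⊕ Y
u2 = u1 ∨ X = (Z ⊕ Y) ∨ X
u3 = u2 ⊕ Z = ((Z ⊕ Y) ∨ X) ⊕ Z
u5 = u1 ∨ u3 = (Z ⊕ Y) ∨ (((Z ⊕ Y) ∨ X) ⊕ Z)
u6 = u5 ⊕ Z = ((Z ⊕ Y) ∨ (((Z ⊕ Y) ∨ X) ⊕ Z)) ⊕ Z

((Z ⊕ Y) ∨ (((Z ⊕ Y) ∨ X) ⊕ Z)) ⊕ Z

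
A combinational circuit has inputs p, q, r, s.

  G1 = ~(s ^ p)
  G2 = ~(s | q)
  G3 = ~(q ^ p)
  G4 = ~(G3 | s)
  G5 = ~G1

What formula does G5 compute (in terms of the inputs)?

G1 = ~(s ^ p)
G5 = ~G1 = ~(~(s ^ p))

~(~(s ^ p))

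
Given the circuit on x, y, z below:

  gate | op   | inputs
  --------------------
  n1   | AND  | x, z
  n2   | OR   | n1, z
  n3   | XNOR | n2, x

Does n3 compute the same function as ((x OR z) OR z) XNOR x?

n1 = x AND z
n2 = n1 OR z = (x AND z) OR z
n3 = n2 XNOR x = ((x AND z) OR z) XNOR x
At x=1, y=0, z=0: circuit gives 0, formula gives 1.

No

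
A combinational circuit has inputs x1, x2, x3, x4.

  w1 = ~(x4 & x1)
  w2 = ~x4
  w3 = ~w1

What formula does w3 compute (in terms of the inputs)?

~(~(x4 & x1))

w1 = ~(x4 & x1)
w3 = ~w1 = ~(~(x4 & x1))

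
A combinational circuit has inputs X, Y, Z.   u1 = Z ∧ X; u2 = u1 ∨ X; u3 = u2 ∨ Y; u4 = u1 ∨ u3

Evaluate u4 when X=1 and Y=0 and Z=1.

u1 = 1 ∧ 1 = 1
u2 = 1 ∨ 1 = 1
u3 = 1 ∨ 0 = 1
u4 = 1 ∨ 1 = 1

1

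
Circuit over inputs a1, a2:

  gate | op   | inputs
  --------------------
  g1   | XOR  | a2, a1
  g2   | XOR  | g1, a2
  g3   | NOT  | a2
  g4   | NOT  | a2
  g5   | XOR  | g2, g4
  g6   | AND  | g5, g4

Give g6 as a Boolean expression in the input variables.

g1 = a2 XOR a1
g2 = g1 XOR a2 = (a2 XOR a1) XOR a2
g4 = NOT a2
g5 = g2 XOR g4 = ((a2 XOR a1) XOR a2) XOR NOT a2
g6 = g5 AND g4 = (((a2 XOR a1) XOR a2) XOR NOT a2) AND NOT a2

(((a2 XOR a1) XOR a2) XOR NOT a2) AND NOT a2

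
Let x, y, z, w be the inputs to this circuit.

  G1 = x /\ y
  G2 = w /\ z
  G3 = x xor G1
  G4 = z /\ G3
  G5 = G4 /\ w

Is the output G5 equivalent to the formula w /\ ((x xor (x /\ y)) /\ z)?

G1 = x /\ y
G3 = x xor G1 = x xor (x /\ y)
G4 = z /\ G3 = z /\ (x xor (x /\ y))
G5 = G4 /\ w = (z /\ (x xor (x /\ y))) /\ w
At x=0, y=0, z=0, w=0: circuit gives 0, formula gives 0.
At x=1, y=0, z=1, w=1: circuit gives 1, formula gives 1.
Agrees on all 16 inputs.

Yes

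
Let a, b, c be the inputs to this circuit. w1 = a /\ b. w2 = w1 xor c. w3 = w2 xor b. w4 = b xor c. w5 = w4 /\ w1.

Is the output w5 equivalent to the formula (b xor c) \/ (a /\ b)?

No

w1 = a /\ b
w4 = b xor c
w5 = w4 /\ w1 = (b xor c) /\ (a /\ b)
At a=0, b=0, c=1: circuit gives 0, formula gives 1.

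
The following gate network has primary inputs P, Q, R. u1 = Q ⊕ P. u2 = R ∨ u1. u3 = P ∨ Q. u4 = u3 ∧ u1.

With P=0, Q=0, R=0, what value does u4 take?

0

u1 = 0 ⊕ 0 = 0
u3 = 0 ∨ 0 = 0
u4 = 0 ∧ 0 = 0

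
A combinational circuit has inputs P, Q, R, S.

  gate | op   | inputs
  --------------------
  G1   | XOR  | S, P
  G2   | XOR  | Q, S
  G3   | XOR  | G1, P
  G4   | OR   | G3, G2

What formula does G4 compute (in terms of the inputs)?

((S XOR P) XOR P) OR (Q XOR S)

G1 = S XOR P
G2 = Q XOR S
G3 = G1 XOR P = (S XOR P) XOR P
G4 = G3 OR G2 = ((S XOR P) XOR P) OR (Q XOR S)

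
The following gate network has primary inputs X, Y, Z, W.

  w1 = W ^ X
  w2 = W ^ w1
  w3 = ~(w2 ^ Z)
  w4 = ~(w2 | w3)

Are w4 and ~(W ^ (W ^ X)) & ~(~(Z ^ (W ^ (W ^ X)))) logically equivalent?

Yes

w1 = W ^ X
w2 = W ^ w1 = W ^ (W ^ X)
w3 = ~(w2 ^ Z) = ~((W ^ (W ^ X)) ^ Z)
w4 = ~(w2 | w3) = ~((W ^ (W ^ X)) | (~((W ^ (W ^ X)) ^ Z)))
At X=0, Y=0, Z=0, W=0: circuit gives 0, formula gives 0.
At X=0, Y=0, Z=1, W=0: circuit gives 1, formula gives 1.
Agrees on all 16 inputs.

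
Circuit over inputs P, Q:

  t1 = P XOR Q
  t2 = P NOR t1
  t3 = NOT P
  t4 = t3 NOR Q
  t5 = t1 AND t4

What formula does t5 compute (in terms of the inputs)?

(P XOR Q) AND (NOT P NOR Q)

t1 = P XOR Q
t3 = NOT P
t4 = t3 NOR Q = NOT P NOR Q
t5 = t1 AND t4 = (P XOR Q) AND (NOT P NOR Q)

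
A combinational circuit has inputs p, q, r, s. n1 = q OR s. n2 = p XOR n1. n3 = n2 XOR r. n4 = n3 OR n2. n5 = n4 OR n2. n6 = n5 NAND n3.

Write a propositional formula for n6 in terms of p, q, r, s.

n1 = q OR s
n2 = p XOR n1 = p XOR (q OR s)
n3 = n2 XOR r = (p XOR (q OR s)) XOR r
n4 = n3 OR n2 = ((p XOR (q OR s)) XOR r) OR (p XOR (q OR s))
n5 = n4 OR n2 = (((p XOR (q OR s)) XOR r) OR (p XOR (q OR s))) OR (p XOR (q OR s))
n6 = n5 NAND n3 = ((((p XOR (q OR s)) XOR r) OR (p XOR (q OR s))) OR (p XOR (q OR s))) NAND ((p XOR (q OR s)) XOR r)

((((p XOR (q OR s)) XOR r) OR (p XOR (q OR s))) OR (p XOR (q OR s))) NAND ((p XOR (q OR s)) XOR r)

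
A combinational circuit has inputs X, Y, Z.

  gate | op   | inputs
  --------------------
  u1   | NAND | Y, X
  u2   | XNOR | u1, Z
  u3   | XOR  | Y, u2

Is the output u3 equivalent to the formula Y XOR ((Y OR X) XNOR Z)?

No

u1 = Y NAND X
u2 = u1 XNOR Z = (Y NAND X) XNOR Z
u3 = Y XOR u2 = Y XOR ((Y NAND X) XNOR Z)
At X=0, Y=0, Z=0: circuit gives 0, formula gives 1.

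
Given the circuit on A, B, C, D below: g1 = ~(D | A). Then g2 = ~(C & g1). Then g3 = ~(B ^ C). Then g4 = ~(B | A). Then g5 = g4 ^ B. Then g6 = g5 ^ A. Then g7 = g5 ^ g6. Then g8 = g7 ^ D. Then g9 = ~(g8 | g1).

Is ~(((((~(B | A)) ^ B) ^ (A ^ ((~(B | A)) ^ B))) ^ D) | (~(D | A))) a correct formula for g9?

Yes

g1 = ~(D | A)
g4 = ~(B | A)
g5 = g4 ^ B = (~(B | A)) ^ B
g6 = g5 ^ A = ((~(B | A)) ^ B) ^ A
g7 = g5 ^ g6 = ((~(B | A)) ^ B) ^ (((~(B | A)) ^ B) ^ A)
g8 = g7 ^ D = (((~(B | A)) ^ B) ^ (((~(B | A)) ^ B) ^ A)) ^ D
g9 = ~(g8 | g1) = ~(((((~(B | A)) ^ B) ^ (((~(B | A)) ^ B) ^ A)) ^ D) | (~(D | A)))
At A=0, B=0, C=0, D=0: circuit gives 0, formula gives 0.
At A=1, B=0, C=0, D=1: circuit gives 1, formula gives 1.
Agrees on all 16 inputs.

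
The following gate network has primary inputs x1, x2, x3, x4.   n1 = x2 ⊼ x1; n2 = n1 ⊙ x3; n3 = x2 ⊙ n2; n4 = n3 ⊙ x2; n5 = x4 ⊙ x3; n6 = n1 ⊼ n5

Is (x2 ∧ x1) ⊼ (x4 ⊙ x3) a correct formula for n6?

n1 = x2 ⊼ x1
n5 = x4 ⊙ x3
n6 = n1 ⊼ n5 = (x2 ⊼ x1) ⊼ (x4 ⊙ x3)
At x1=0, x2=0, x3=0, x4=0: circuit gives 0, formula gives 1.

No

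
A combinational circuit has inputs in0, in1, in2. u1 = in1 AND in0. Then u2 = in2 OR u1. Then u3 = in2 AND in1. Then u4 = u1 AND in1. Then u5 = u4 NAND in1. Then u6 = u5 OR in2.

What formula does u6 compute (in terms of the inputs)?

(((in1 AND in0) AND in1) NAND in1) OR in2

u1 = in1 AND in0
u4 = u1 AND in1 = (in1 AND in0) AND in1
u5 = u4 NAND in1 = ((in1 AND in0) AND in1) NAND in1
u6 = u5 OR in2 = (((in1 AND in0) AND in1) NAND in1) OR in2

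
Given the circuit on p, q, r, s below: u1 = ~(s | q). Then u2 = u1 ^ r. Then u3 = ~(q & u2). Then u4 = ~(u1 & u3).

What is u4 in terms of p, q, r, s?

~((~(s | q)) & (~(q & ((~(s | q)) ^ r))))

u1 = ~(s | q)
u2 = u1 ^ r = (~(s | q)) ^ r
u3 = ~(q & u2) = ~(q & ((~(s | q)) ^ r))
u4 = ~(u1 & u3) = ~((~(s | q)) & (~(q & ((~(s | q)) ^ r))))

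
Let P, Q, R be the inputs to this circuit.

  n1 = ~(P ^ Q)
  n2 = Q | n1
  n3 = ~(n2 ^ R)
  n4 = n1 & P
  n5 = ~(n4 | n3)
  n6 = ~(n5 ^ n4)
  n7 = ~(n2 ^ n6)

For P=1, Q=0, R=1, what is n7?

1

n1 = ~(1 ^ 0) = 0
n2 = 0 | 0 = 0
n3 = ~(0 ^ 1) = 0
n4 = 0 & 1 = 0
n5 = ~(0 | 0) = 1
n6 = ~(1 ^ 0) = 0
n7 = ~(0 ^ 0) = 1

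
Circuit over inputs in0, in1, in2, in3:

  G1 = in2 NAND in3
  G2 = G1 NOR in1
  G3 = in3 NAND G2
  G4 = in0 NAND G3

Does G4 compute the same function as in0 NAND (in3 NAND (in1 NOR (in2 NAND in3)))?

Yes

G1 = in2 NAND in3
G2 = G1 NOR in1 = (in2 NAND in3) NOR in1
G3 = in3 NAND G2 = in3 NAND ((in2 NAND in3) NOR in1)
G4 = in0 NAND G3 = in0 NAND (in3 NAND ((in2 NAND in3) NOR in1))
At in0=1, in1=0, in2=0, in3=0: circuit gives 0, formula gives 0.
At in0=0, in1=0, in2=0, in3=0: circuit gives 1, formula gives 1.
Agrees on all 16 inputs.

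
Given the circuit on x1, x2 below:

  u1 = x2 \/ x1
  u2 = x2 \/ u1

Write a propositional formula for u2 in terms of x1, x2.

u1 = x2 \/ x1
u2 = x2 \/ u1 = x2 \/ (x2 \/ x1)

x2 \/ (x2 \/ x1)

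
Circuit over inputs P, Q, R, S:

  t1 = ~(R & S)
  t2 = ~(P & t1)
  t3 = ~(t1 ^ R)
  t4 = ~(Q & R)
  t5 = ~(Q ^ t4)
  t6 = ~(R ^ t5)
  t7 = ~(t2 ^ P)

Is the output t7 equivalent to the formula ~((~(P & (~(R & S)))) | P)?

t1 = ~(R & S)
t2 = ~(P & t1) = ~(P & (~(R & S)))
t7 = ~(t2 ^ P) = ~((~(P & (~(R & S)))) ^ P)
At P=1, Q=0, R=1, S=1: circuit gives 1, formula gives 0.

No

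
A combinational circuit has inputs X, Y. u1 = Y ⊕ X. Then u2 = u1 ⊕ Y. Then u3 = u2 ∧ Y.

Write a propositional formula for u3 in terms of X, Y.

u1 = Y ⊕ X
u2 = u1 ⊕ Y = (Y ⊕ X) ⊕ Y
u3 = u2 ∧ Y = ((Y ⊕ X) ⊕ Y) ∧ Y

((Y ⊕ X) ⊕ Y) ∧ Y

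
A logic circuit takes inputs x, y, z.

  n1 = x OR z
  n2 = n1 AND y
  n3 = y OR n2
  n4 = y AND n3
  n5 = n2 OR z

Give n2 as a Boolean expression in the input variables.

n1 = x OR z
n2 = n1 AND y = (x OR z) AND y

(x OR z) AND y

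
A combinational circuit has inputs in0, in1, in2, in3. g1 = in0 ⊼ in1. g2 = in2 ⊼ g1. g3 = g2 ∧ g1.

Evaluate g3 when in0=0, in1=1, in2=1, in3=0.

0

g1 = 0 ⊼ 1 = 1
g2 = 1 ⊼ 1 = 0
g3 = 0 ∧ 1 = 0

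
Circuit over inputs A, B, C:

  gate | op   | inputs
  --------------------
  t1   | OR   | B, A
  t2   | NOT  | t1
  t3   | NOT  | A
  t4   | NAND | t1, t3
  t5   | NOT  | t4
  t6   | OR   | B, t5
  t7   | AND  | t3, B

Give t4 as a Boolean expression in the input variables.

(B OR A) NAND NOT A

t1 = B OR A
t3 = NOT A
t4 = t1 NAND t3 = (B OR A) NAND NOT A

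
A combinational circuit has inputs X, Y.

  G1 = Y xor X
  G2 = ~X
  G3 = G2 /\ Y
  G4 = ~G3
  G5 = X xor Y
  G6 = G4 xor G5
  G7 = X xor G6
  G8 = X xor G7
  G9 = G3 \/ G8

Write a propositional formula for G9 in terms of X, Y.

(~X /\ Y) \/ (X xor (X xor (~(~X /\ Y) xor (X xor Y))))

G2 = ~X
G3 = G2 /\ Y = ~X /\ Y
G4 = ~G3 = ~(~X /\ Y)
G5 = X xor Y
G6 = G4 xor G5 = ~(~X /\ Y) xor (X xor Y)
G7 = X xor G6 = X xor (~(~X /\ Y) xor (X xor Y))
G8 = X xor G7 = X xor (X xor (~(~X /\ Y) xor (X xor Y)))
G9 = G3 \/ G8 = (~X /\ Y) \/ (X xor (X xor (~(~X /\ Y) xor (X xor Y))))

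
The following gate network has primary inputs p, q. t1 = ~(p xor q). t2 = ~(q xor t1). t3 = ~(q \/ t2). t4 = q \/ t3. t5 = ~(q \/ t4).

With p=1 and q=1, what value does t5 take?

0

t1 = ~(1 xor 1) = 1
t2 = ~(1 xor 1) = 1
t3 = ~(1 \/ 1) = 0
t4 = 1 \/ 0 = 1
t5 = ~(1 \/ 1) = 0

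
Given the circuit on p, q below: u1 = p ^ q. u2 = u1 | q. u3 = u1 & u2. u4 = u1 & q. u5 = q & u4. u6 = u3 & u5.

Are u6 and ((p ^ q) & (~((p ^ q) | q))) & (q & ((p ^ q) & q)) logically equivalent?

No

u1 = p ^ q
u2 = u1 | q = (p ^ q) | q
u3 = u1 & u2 = (p ^ q) & ((p ^ q) | q)
u4 = u1 & q = (p ^ q) & q
u5 = q & u4 = q & ((p ^ q) & q)
u6 = u3 & u5 = ((p ^ q) & ((p ^ q) | q)) & (q & ((p ^ q) & q))
At p=0, q=1: circuit gives 1, formula gives 0.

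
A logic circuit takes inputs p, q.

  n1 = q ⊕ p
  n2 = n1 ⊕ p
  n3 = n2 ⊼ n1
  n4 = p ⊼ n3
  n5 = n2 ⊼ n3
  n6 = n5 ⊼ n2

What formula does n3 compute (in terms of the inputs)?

((q ⊕ p) ⊕ p) ⊼ (q ⊕ p)

n1 = q ⊕ p
n2 = n1 ⊕ p = (q ⊕ p) ⊕ p
n3 = n2 ⊼ n1 = ((q ⊕ p) ⊕ p) ⊼ (q ⊕ p)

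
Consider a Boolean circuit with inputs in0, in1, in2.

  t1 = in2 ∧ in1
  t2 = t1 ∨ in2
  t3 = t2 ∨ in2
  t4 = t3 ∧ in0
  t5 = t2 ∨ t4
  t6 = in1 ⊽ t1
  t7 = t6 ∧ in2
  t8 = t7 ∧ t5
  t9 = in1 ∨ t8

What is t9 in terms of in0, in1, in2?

in1 ∨ (((in1 ⊽ (in2 ∧ in1)) ∧ in2) ∧ (((in2 ∧ in1) ∨ in2) ∨ ((((in2 ∧ in1) ∨ in2) ∨ in2) ∧ in0)))

t1 = in2 ∧ in1
t2 = t1 ∨ in2 = (in2 ∧ in1) ∨ in2
t3 = t2 ∨ in2 = ((in2 ∧ in1) ∨ in2) ∨ in2
t4 = t3 ∧ in0 = (((in2 ∧ in1) ∨ in2) ∨ in2) ∧ in0
t5 = t2 ∨ t4 = ((in2 ∧ in1) ∨ in2) ∨ ((((in2 ∧ in1) ∨ in2) ∨ in2) ∧ in0)
t6 = in1 ⊽ t1 = in1 ⊽ (in2 ∧ in1)
t7 = t6 ∧ in2 = (in1 ⊽ (in2 ∧ in1)) ∧ in2
t8 = t7 ∧ t5 = ((in1 ⊽ (in2 ∧ in1)) ∧ in2) ∧ (((in2 ∧ in1) ∨ in2) ∨ ((((in2 ∧ in1) ∨ in2) ∨ in2) ∧ in0))
t9 = in1 ∨ t8 = in1 ∨ (((in1 ⊽ (in2 ∧ in1)) ∧ in2) ∧ (((in2 ∧ in1) ∨ in2) ∨ ((((in2 ∧ in1) ∨ in2) ∨ in2) ∧ in0)))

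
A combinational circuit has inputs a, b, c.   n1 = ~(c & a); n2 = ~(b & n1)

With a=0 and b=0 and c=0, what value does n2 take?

1

n1 = ~(0 & 0) = 1
n2 = ~(0 & 1) = 1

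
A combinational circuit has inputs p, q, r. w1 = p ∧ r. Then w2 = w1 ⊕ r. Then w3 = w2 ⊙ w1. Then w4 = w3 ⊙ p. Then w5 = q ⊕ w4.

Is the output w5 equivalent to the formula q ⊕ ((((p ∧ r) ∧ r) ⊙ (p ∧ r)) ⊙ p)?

No

w1 = p ∧ r
w2 = w1 ⊕ r = (p ∧ r) ⊕ r
w3 = w2 ⊙ w1 = ((p ∧ r) ⊕ r) ⊙ (p ∧ r)
w4 = w3 ⊙ p = (((p ∧ r) ⊕ r) ⊙ (p ∧ r)) ⊙ p
w5 = q ⊕ w4 = q ⊕ ((((p ∧ r) ⊕ r) ⊙ (p ∧ r)) ⊙ p)
At p=0, q=0, r=1: circuit gives 1, formula gives 0.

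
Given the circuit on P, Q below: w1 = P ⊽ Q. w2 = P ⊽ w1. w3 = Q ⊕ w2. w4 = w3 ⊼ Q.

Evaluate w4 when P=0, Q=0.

w1 = 0 ⊽ 0 = 1
w2 = 0 ⊽ 1 = 0
w3 = 0 ⊕ 0 = 0
w4 = 0 ⊼ 0 = 1

1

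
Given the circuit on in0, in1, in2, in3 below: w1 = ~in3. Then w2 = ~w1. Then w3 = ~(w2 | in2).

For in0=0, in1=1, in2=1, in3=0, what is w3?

0

w1 = ~0 = 1
w2 = ~1 = 0
w3 = ~(0 | 1) = 0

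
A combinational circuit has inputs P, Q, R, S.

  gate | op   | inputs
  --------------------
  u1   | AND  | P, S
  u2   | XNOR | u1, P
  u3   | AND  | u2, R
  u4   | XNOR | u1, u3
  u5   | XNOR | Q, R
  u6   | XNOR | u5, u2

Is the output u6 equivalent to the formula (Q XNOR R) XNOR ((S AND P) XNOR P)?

Yes

u1 = P AND S
u2 = u1 XNOR P = (P AND S) XNOR P
u5 = Q XNOR R
u6 = u5 XNOR u2 = (Q XNOR R) XNOR ((P AND S) XNOR P)
At P=0, Q=0, R=1, S=0: circuit gives 0, formula gives 0.
At P=0, Q=0, R=0, S=0: circuit gives 1, formula gives 1.
Agrees on all 16 inputs.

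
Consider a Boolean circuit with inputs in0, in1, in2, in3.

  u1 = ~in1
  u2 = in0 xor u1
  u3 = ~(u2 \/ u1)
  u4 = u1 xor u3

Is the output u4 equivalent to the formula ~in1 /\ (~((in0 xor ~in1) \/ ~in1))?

u1 = ~in1
u2 = in0 xor u1 = in0 xor ~in1
u3 = ~(u2 \/ u1) = ~((in0 xor ~in1) \/ ~in1)
u4 = u1 xor u3 = ~in1 xor (~((in0 xor ~in1) \/ ~in1))
At in0=0, in1=0, in2=0, in3=0: circuit gives 1, formula gives 0.

No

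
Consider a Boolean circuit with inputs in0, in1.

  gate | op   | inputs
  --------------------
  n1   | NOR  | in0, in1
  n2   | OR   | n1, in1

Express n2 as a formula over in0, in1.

(in0 NOR in1) OR in1

n1 = in0 NOR in1
n2 = n1 OR in1 = (in0 NOR in1) OR in1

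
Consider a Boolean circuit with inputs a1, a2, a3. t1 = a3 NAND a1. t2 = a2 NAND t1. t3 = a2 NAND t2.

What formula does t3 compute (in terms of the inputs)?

t1 = a3 NAND a1
t2 = a2 NAND t1 = a2 NAND (a3 NAND a1)
t3 = a2 NAND t2 = a2 NAND (a2 NAND (a3 NAND a1))

a2 NAND (a2 NAND (a3 NAND a1))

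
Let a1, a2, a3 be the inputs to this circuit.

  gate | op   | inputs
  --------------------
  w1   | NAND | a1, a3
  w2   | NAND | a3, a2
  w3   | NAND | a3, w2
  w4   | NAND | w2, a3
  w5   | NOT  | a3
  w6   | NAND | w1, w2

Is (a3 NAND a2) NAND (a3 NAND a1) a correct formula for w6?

Yes

w1 = a1 NAND a3
w2 = a3 NAND a2
w6 = w1 NAND w2 = (a1 NAND a3) NAND (a3 NAND a2)
At a1=0, a2=0, a3=0: circuit gives 0, formula gives 0.
At a1=0, a2=1, a3=1: circuit gives 1, formula gives 1.
Agrees on all 8 inputs.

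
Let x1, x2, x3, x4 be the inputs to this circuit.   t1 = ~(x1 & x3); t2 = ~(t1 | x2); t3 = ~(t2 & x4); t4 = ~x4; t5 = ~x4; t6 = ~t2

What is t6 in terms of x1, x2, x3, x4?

t1 = ~(x1 & x3)
t2 = ~(t1 | x2) = ~((~(x1 & x3)) | x2)
t6 = ~t2 = ~(~((~(x1 & x3)) | x2))

~(~((~(x1 & x3)) | x2))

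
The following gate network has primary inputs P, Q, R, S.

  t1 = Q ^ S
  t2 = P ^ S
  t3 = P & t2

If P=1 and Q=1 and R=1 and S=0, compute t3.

t2 = 1 ^ 0 = 1
t3 = 1 & 1 = 1

1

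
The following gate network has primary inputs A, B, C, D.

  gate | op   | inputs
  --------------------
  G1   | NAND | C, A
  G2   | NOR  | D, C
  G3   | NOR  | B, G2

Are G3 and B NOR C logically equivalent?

No

G2 = D NOR C
G3 = B NOR G2 = B NOR (D NOR C)
At A=0, B=0, C=0, D=0: circuit gives 0, formula gives 1.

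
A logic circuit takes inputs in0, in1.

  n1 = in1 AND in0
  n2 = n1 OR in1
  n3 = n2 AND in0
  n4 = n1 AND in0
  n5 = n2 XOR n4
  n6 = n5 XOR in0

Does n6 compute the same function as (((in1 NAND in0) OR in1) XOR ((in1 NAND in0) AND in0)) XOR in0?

n1 = in1 AND in0
n2 = n1 OR in1 = (in1 AND in0) OR in1
n4 = n1 AND in0 = (in1 AND in0) AND in0
n5 = n2 XOR n4 = ((in1 AND in0) OR in1) XOR ((in1 AND in0) AND in0)
n6 = n5 XOR in0 = (((in1 AND in0) OR in1) XOR ((in1 AND in0) AND in0)) XOR in0
At in0=0, in1=0: circuit gives 0, formula gives 1.

No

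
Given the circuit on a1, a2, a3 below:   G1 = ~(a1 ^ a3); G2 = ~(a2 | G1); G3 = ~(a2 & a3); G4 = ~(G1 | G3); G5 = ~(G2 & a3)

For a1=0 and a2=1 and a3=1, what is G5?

G1 = ~(0 ^ 1) = 0
G2 = ~(1 | 0) = 0
G5 = ~(0 & 1) = 1

1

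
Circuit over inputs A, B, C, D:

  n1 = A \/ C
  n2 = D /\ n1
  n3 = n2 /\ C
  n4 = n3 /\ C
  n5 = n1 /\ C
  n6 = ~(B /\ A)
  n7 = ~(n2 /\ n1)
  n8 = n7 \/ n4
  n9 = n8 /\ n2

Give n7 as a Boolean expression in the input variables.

~((D /\ (A \/ C)) /\ (A \/ C))

n1 = A \/ C
n2 = D /\ n1 = D /\ (A \/ C)
n7 = ~(n2 /\ n1) = ~((D /\ (A \/ C)) /\ (A \/ C))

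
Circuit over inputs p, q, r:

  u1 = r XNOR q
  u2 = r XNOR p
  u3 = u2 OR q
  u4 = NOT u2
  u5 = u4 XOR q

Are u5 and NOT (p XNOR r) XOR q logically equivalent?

u2 = r XNOR p
u4 = NOT u2 = NOT (r XNOR p)
u5 = u4 XOR q = NOT (r XNOR p) XOR q
At p=0, q=0, r=0: circuit gives 0, formula gives 0.
At p=0, q=0, r=1: circuit gives 1, formula gives 1.
Agrees on all 8 inputs.

Yes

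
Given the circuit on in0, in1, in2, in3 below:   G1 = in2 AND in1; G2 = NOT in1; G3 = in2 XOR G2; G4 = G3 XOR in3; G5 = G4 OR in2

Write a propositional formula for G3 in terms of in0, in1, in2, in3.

in2 XOR NOT in1

G2 = NOT in1
G3 = in2 XOR G2 = in2 XOR NOT in1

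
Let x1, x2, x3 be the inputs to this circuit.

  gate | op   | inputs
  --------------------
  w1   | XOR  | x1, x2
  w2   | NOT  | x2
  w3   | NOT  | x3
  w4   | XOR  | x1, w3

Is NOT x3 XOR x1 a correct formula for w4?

Yes

w3 = NOT x3
w4 = x1 XOR w3 = x1 XOR NOT x3
At x1=0, x2=0, x3=1: circuit gives 0, formula gives 0.
At x1=0, x2=0, x3=0: circuit gives 1, formula gives 1.
Agrees on all 8 inputs.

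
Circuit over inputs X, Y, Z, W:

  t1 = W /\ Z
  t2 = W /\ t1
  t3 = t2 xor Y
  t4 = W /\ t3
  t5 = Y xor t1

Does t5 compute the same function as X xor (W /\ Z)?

t1 = W /\ Z
t5 = Y xor t1 = Y xor (W /\ Z)
At X=0, Y=1, Z=0, W=0: circuit gives 1, formula gives 0.

No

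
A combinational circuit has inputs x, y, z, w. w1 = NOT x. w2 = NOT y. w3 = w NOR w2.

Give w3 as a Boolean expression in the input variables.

w2 = NOT y
w3 = w NOR w2 = w NOR NOT y

w NOR NOT y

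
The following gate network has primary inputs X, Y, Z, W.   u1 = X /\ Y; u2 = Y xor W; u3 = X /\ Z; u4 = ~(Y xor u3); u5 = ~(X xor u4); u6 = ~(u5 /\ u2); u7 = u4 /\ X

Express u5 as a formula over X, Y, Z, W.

~(X xor (~(Y xor (X /\ Z))))

u3 = X /\ Z
u4 = ~(Y xor u3) = ~(Y xor (X /\ Z))
u5 = ~(X xor u4) = ~(X xor (~(Y xor (X /\ Z))))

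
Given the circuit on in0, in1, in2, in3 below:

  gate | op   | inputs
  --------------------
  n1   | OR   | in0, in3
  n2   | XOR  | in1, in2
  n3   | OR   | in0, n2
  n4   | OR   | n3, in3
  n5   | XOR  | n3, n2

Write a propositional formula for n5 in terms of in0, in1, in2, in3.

n2 = in1 XOR in2
n3 = in0 OR n2 = in0 OR (in1 XOR in2)
n5 = n3 XOR n2 = (in0 OR (in1 XOR in2)) XOR (in1 XOR in2)

(in0 OR (in1 XOR in2)) XOR (in1 XOR in2)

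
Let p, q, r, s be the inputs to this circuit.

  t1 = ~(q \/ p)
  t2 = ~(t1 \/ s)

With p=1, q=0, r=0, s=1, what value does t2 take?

t1 = ~(0 \/ 1) = 0
t2 = ~(0 \/ 1) = 0

0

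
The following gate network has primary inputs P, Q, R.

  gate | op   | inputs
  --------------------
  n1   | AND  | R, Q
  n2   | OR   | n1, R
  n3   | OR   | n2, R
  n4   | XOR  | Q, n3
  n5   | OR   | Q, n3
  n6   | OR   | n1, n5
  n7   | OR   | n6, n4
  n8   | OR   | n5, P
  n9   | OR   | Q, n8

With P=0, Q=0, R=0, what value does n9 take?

0

n1 = 0 AND 0 = 0
n2 = 0 OR 0 = 0
n3 = 0 OR 0 = 0
n5 = 0 OR 0 = 0
n8 = 0 OR 0 = 0
n9 = 0 OR 0 = 0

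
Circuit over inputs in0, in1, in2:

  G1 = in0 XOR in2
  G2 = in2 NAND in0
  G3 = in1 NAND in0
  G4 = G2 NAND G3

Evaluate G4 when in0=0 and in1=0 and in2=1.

G2 = 1 NAND 0 = 1
G3 = 0 NAND 0 = 1
G4 = 1 NAND 1 = 0

0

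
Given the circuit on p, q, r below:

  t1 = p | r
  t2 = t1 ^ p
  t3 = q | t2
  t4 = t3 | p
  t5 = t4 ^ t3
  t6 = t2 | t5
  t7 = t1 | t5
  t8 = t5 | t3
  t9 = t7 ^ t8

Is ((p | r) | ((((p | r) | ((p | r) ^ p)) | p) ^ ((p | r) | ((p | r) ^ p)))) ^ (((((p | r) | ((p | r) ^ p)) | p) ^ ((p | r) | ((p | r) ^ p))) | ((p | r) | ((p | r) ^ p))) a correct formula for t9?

t1 = p | r
t2 = t1 ^ p = (p | r) ^ p
t3 = q | t2 = q | ((p | r) ^ p)
t4 = t3 | p = (q | ((p | r) ^ p)) | p
t5 = t4 ^ t3 = ((q | ((p | r) ^ p)) | p) ^ (q | ((p | r) ^ p))
t7 = t1 | t5 = (p | r) | (((q | ((p | r) ^ p)) | p) ^ (q | ((p | r) ^ p)))
t8 = t5 | t3 = (((q | ((p | r) ^ p)) | p) ^ (q | ((p | r) ^ p))) | (q | ((p | r) ^ p))
t9 = t7 ^ t8 = ((p | r) | (((q | ((p | r) ^ p)) | p) ^ (q | ((p | r) ^ p)))) ^ ((((q | ((p | r) ^ p)) | p) ^ (q | ((p | r) ^ p))) | (q | ((p | r) ^ p)))
At p=0, q=1, r=0: circuit gives 1, formula gives 0.

No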